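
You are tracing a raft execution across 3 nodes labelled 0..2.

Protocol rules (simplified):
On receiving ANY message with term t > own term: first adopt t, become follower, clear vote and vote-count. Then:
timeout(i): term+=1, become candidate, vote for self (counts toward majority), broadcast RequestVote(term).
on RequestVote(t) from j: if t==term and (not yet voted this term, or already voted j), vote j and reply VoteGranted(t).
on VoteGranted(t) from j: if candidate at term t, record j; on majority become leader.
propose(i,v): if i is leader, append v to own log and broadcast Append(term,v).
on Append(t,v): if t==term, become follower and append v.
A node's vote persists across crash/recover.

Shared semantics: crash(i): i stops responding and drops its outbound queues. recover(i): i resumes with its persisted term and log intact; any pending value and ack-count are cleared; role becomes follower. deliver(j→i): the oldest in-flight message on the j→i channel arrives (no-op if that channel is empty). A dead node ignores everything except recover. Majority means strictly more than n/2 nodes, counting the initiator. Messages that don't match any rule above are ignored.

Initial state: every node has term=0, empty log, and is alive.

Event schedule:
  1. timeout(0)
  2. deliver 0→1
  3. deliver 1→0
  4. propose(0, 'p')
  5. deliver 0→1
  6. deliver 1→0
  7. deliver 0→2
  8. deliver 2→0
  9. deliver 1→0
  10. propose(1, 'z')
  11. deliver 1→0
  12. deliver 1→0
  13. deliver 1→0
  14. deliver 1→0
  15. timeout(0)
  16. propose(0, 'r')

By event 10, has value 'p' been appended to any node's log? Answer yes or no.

yes

step 1 timeout(0): 0={cand,t=1,log=-}
step 2 deliver 0→1: 1={foll,t=1,log=-}
step 3 deliver 1→0: 0={lead,t=1,log=-}
step 4 propose(0,'p'): 0={lead,t=1,log=p}
step 5 deliver 0→1: 1={foll,t=1,log=p}
step 6 deliver 1→0: —
step 7 deliver 0→2: 2={foll,t=1,log=-}
step 8 deliver 2→0: —
step 9 deliver 1→0: —
step 10 propose(1,'z'): —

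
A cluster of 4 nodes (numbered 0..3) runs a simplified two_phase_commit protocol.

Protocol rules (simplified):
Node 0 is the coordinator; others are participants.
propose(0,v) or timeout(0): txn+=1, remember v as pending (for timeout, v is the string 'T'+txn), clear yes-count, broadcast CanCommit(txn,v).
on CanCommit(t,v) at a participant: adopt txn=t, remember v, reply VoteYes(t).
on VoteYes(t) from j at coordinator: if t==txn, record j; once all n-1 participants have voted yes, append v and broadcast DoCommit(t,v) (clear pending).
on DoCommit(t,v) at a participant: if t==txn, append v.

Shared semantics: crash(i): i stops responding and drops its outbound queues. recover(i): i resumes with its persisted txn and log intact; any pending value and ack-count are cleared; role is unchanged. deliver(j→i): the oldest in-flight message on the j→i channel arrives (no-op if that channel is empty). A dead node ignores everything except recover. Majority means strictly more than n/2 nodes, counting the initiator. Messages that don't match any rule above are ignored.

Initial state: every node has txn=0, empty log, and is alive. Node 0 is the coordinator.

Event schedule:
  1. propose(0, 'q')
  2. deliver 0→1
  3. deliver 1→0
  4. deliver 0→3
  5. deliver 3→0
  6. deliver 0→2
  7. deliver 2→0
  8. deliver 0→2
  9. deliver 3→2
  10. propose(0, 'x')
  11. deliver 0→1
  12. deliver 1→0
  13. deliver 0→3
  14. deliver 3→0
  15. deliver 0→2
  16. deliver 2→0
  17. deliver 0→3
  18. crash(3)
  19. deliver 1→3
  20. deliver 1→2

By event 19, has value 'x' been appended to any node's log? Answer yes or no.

no

[1] propose(0,'q') → N0(coor t1 [-])
[2] deliver 0→1 → N1(part t1 [-])
[3] deliver 1→0 → ∅
[4] deliver 0→3 → N3(part t1 [-])
[5] deliver 3→0 → ∅
[6] deliver 0→2 → N2(part t1 [-])
[7] deliver 2→0 → N0(coor t1 [q])
[8] deliver 0→2 → N2(part t1 [q])
[9] deliver 3→2 → ∅
[10] propose(0,'x') → N0(coor t2 [q])
[11] deliver 0→1 → N1(part t1 [q])
[12] deliver 1→0 → ∅
[13] deliver 0→3 → N3(part t1 [q])
[14] deliver 3→0 → ∅
[15] deliver 0→2 → N2(part t2 [q])
[16] deliver 2→0 → ∅
[17] deliver 0→3 → N3(part t2 [q])
[18] crash(3) → N3(✗part t2 [q])
[19] deliver 1→3 → ∅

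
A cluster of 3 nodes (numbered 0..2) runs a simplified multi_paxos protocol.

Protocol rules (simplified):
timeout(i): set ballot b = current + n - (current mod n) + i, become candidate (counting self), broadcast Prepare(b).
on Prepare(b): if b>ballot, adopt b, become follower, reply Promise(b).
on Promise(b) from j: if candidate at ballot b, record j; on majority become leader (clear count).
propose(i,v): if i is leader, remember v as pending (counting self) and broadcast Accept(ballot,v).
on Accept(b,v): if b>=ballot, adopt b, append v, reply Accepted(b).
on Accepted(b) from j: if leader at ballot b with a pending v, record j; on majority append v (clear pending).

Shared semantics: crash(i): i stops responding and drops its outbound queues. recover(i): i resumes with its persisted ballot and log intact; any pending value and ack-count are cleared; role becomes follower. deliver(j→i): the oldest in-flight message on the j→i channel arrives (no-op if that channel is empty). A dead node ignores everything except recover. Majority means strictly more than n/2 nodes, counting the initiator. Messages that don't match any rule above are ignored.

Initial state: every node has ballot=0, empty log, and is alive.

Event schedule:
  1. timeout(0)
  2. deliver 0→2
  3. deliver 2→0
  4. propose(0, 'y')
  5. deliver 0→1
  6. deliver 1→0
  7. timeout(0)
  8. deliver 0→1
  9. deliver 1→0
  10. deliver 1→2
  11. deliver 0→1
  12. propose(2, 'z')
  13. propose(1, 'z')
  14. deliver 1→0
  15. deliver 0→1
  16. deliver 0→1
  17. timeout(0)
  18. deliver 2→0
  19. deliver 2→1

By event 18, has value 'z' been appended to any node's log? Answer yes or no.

no

after 1 — timeout(0): n0:cand/b3/[-]
after 2 — deliver 0→2: n2:foll/b3/[-]
after 3 — deliver 2→0: n0:lead/b3/[-]
after 4 — propose(0,'y'): ·
after 5 — deliver 0→1: n1:foll/b3/[-]
after 6 — deliver 1→0: ·
after 7 — timeout(0): n0:cand/b6/[-]
after 8 — deliver 0→1: n1:foll/b3/[y]
after 9 — deliver 1→0: ·
after 10 — deliver 1→2: ·
after 11 — deliver 0→1: n1:foll/b6/[y]
after 12 — propose(2,'z'): ·
after 13 — propose(1,'z'): ·
after 14 — deliver 1→0: n0:lead/b6/[-]
after 15 — deliver 0→1: ·
after 16 — deliver 0→1: ·
after 17 — timeout(0): n0:cand/b9/[-]
after 18 — deliver 2→0: ·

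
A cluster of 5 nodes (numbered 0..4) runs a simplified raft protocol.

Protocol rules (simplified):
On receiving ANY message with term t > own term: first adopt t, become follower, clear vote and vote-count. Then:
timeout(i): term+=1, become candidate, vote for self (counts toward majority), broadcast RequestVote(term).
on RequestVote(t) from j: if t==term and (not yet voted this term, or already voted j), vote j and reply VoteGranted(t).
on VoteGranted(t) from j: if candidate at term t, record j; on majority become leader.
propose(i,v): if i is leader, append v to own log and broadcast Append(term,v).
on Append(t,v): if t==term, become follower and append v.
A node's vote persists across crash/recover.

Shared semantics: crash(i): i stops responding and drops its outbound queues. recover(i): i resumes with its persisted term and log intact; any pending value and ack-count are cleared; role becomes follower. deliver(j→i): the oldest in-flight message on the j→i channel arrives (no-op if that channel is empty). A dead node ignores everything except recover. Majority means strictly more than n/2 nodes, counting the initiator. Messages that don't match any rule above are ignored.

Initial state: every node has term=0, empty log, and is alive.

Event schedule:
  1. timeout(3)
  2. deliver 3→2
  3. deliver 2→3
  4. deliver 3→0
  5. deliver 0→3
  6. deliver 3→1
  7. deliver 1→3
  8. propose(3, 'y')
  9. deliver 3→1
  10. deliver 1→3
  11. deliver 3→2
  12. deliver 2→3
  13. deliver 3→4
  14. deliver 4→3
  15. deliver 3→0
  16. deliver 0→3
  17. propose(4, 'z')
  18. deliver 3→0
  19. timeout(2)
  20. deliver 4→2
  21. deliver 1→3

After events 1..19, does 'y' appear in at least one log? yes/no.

yes

step 1 timeout(3): 3={cand,t=1,log=-}
step 2 deliver 3→2: 2={foll,t=1,log=-}
step 3 deliver 2→3: —
step 4 deliver 3→0: 0={foll,t=1,log=-}
step 5 deliver 0→3: 3={lead,t=1,log=-}
step 6 deliver 3→1: 1={foll,t=1,log=-}
step 7 deliver 1→3: —
step 8 propose(3,'y'): 3={lead,t=1,log=y}
step 9 deliver 3→1: 1={foll,t=1,log=y}
step 10 deliver 1→3: —
step 11 deliver 3→2: 2={foll,t=1,log=y}
step 12 deliver 2→3: —
step 13 deliver 3→4: 4={foll,t=1,log=-}
step 14 deliver 4→3: —
step 15 deliver 3→0: 0={foll,t=1,log=y}
step 16 deliver 0→3: —
step 17 propose(4,'z'): —
step 18 deliver 3→0: —
step 19 timeout(2): 2={cand,t=2,log=y}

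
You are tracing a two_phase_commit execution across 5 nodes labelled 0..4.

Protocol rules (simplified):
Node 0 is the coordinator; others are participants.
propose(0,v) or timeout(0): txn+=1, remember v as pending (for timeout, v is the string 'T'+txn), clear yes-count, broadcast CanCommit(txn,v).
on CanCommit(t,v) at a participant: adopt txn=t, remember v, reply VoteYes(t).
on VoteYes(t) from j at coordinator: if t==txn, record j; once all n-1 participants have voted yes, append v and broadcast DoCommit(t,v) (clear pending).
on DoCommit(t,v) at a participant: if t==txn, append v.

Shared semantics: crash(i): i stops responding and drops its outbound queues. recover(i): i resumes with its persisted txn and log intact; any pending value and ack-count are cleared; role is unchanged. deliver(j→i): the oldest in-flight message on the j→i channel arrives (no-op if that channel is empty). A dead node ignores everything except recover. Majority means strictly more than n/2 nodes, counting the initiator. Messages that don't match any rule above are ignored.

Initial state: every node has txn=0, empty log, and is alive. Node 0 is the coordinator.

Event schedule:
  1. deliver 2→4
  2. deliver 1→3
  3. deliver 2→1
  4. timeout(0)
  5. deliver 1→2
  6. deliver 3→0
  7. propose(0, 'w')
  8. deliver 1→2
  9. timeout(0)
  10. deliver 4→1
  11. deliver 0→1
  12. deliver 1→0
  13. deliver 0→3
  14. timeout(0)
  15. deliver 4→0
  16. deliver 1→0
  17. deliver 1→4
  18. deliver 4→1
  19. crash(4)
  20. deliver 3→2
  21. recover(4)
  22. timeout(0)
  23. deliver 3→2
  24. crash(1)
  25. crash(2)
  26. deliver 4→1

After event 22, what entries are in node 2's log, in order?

empty

step 1 deliver 2→4: —
step 2 deliver 1→3: —
step 3 deliver 2→1: —
step 4 timeout(0): 0={coor,t=1,log=-}
step 5 deliver 1→2: —
step 6 deliver 3→0: —
step 7 propose(0,'w'): 0={coor,t=2,log=-}
step 8 deliver 1→2: —
step 9 timeout(0): 0={coor,t=3,log=-}
step 10 deliver 4→1: —
step 11 deliver 0→1: 1={part,t=1,log=-}
step 12 deliver 1→0: —
step 13 deliver 0→3: 3={part,t=1,log=-}
step 14 timeout(0): 0={coor,t=4,log=-}
step 15 deliver 4→0: —
step 16 deliver 1→0: —
step 17 deliver 1→4: —
step 18 deliver 4→1: —
step 19 crash(4): 4={✗part,t=0,log=-}
step 20 deliver 3→2: —
step 21 recover(4): 4={part,t=0,log=-}
step 22 timeout(0): 0={coor,t=5,log=-}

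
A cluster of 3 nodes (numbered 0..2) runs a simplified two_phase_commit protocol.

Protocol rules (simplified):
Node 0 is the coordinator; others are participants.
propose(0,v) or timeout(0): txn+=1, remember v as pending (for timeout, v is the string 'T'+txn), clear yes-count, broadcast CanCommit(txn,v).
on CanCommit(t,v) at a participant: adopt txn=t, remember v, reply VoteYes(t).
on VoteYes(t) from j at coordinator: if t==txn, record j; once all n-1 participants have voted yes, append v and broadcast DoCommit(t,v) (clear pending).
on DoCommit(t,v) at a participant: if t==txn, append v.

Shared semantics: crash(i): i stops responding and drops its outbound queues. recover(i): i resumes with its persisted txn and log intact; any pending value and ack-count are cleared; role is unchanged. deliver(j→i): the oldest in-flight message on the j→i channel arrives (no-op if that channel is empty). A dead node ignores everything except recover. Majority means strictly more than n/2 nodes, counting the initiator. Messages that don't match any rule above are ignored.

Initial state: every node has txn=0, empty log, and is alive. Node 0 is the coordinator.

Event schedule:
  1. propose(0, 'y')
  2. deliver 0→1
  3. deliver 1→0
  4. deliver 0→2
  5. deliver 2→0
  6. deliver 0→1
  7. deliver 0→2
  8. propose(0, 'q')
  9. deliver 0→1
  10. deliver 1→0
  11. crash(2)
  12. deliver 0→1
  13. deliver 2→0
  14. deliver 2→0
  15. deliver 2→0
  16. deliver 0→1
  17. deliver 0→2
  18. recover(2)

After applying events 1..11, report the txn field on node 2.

1. propose(0,'y'):  <0:coor t1 ->
2. deliver 0→1:  <1:part t1 ->
3. deliver 1→0:  nop
4. deliver 0→2:  <2:part t1 ->
5. deliver 2→0:  <0:coor t1 y>
6. deliver 0→1:  <1:part t1 y>
7. deliver 0→2:  <2:part t1 y>
8. propose(0,'q'):  <0:coor t2 y>
9. deliver 0→1:  <1:part t2 y>
10. deliver 1→0:  nop
11. crash(2):  <2:✗part t1 y>

1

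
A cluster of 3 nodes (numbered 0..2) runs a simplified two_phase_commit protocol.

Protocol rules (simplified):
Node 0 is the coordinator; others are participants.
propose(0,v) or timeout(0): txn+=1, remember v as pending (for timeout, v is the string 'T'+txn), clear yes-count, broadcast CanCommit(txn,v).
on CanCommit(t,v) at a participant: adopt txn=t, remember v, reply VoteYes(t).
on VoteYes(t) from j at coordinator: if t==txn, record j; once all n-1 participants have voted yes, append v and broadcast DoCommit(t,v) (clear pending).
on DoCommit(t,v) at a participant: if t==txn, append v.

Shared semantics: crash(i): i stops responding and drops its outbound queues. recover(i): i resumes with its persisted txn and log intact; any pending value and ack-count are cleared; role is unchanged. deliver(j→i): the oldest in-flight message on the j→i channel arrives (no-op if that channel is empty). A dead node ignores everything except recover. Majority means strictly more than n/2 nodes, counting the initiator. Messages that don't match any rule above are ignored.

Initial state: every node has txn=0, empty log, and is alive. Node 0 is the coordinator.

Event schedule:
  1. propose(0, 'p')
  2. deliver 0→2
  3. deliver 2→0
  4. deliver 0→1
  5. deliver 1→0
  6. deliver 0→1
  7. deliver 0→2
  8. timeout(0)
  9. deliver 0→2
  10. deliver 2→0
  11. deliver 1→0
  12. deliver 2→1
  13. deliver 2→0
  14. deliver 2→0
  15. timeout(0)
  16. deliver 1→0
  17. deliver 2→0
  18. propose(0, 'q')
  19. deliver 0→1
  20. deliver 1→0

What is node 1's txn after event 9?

after 1 — propose(0,'p'): n0:coor/t1/[-]
after 2 — deliver 0→2: n2:part/t1/[-]
after 3 — deliver 2→0: ·
after 4 — deliver 0→1: n1:part/t1/[-]
after 5 — deliver 1→0: n0:coor/t1/[p]
after 6 — deliver 0→1: n1:part/t1/[p]
after 7 — deliver 0→2: n2:part/t1/[p]
after 8 — timeout(0): n0:coor/t2/[p]
after 9 — deliver 0→2: n2:part/t2/[p]

1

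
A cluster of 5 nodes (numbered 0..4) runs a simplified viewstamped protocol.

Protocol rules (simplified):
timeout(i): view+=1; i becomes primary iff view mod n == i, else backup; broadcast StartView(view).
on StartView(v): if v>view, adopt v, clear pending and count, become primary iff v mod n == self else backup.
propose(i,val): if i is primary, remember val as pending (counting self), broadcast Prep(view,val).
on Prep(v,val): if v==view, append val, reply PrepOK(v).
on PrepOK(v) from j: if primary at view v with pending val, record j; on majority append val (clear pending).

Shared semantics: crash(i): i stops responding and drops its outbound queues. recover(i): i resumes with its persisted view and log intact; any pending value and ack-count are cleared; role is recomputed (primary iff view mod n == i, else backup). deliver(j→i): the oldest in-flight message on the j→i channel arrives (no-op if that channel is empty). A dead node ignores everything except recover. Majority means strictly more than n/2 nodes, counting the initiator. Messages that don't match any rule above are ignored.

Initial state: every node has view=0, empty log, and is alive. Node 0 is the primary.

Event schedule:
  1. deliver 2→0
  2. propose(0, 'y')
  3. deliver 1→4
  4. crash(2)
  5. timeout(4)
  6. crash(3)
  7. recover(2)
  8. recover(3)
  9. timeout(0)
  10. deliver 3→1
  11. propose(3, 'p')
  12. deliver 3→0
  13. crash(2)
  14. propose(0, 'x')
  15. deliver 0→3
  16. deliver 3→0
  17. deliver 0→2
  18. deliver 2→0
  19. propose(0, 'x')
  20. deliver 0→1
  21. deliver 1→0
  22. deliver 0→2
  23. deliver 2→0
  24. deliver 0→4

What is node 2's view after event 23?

0

[1] deliver 2→0 → ∅
[2] propose(0,'y') → ∅
[3] deliver 1→4 → ∅
[4] crash(2) → N2(✗back v0 [-])
[5] timeout(4) → N4(back v1 [-])
[6] crash(3) → N3(✗back v0 [-])
[7] recover(2) → N2(back v0 [-])
[8] recover(3) → N3(back v0 [-])
[9] timeout(0) → N0(back v1 [-])
[10] deliver 3→1 → ∅
[11] propose(3,'p') → ∅
[12] deliver 3→0 → ∅
[13] crash(2) → N2(✗back v0 [-])
[14] propose(0,'x') → ∅
[15] deliver 0→3 → N3(back v0 [y])
[16] deliver 3→0 → ∅
[17] deliver 0→2 → ∅
[18] deliver 2→0 → ∅
[19] propose(0,'x') → ∅
[20] deliver 0→1 → N1(back v0 [y])
[21] deliver 1→0 → ∅
[22] deliver 0→2 → ∅
[23] deliver 2→0 → ∅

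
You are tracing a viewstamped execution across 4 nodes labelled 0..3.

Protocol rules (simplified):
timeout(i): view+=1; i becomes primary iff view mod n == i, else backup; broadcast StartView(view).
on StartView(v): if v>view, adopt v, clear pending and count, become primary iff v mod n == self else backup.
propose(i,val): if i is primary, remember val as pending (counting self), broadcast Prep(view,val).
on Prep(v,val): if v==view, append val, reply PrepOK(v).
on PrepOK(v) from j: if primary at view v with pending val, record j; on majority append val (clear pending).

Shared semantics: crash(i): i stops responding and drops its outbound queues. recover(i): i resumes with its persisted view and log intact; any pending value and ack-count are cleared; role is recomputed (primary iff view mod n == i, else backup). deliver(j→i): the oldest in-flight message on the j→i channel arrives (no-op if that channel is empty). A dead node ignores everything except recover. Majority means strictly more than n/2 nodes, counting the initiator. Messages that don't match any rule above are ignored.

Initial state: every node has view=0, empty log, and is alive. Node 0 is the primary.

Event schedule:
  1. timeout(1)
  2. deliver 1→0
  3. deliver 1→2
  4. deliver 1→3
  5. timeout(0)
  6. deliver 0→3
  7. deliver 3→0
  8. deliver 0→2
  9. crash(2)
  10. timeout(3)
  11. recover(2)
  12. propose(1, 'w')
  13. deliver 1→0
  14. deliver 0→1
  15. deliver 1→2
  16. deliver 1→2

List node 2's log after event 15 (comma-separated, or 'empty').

[1] timeout(1) → N1(prim v1 [-])
[2] deliver 1→0 → N0(back v1 [-])
[3] deliver 1→2 → N2(back v1 [-])
[4] deliver 1→3 → N3(back v1 [-])
[5] timeout(0) → N0(back v2 [-])
[6] deliver 0→3 → N3(back v2 [-])
[7] deliver 3→0 → ∅
[8] deliver 0→2 → N2(prim v2 [-])
[9] crash(2) → N2(✗prim v2 [-])
[10] timeout(3) → N3(prim v3 [-])
[11] recover(2) → N2(prim v2 [-])
[12] propose(1,'w') → ∅
[13] deliver 1→0 → ∅
[14] deliver 0→1 → N1(back v2 [-])
[15] deliver 1→2 → ∅

empty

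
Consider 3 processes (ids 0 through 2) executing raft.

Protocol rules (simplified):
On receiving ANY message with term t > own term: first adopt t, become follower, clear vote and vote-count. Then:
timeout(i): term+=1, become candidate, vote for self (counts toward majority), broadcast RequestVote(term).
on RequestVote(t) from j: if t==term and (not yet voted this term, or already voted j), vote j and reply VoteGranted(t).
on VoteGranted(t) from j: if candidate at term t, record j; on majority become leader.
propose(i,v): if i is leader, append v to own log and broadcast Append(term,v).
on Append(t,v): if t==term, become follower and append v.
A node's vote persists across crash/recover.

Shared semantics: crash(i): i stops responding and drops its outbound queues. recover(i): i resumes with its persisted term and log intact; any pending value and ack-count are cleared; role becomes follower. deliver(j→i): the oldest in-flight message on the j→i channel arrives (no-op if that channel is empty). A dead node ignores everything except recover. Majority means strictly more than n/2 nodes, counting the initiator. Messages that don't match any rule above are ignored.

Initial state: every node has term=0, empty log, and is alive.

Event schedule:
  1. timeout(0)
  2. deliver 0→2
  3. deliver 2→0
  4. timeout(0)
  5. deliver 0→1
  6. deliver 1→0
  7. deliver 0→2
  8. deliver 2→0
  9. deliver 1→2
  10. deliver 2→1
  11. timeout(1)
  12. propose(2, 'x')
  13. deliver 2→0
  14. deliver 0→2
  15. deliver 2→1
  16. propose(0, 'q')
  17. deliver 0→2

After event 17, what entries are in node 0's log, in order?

q

[1] timeout(0) → N0(cand t1 [-])
[2] deliver 0→2 → N2(foll t1 [-])
[3] deliver 2→0 → N0(lead t1 [-])
[4] timeout(0) → N0(cand t2 [-])
[5] deliver 0→1 → N1(foll t1 [-])
[6] deliver 1→0 → ∅
[7] deliver 0→2 → N2(foll t2 [-])
[8] deliver 2→0 → N0(lead t2 [-])
[9] deliver 1→2 → ∅
[10] deliver 2→1 → ∅
[11] timeout(1) → N1(cand t2 [-])
[12] propose(2,'x') → ∅
[13] deliver 2→0 → ∅
[14] deliver 0→2 → ∅
[15] deliver 2→1 → ∅
[16] propose(0,'q') → N0(lead t2 [q])
[17] deliver 0→2 → N2(foll t2 [q])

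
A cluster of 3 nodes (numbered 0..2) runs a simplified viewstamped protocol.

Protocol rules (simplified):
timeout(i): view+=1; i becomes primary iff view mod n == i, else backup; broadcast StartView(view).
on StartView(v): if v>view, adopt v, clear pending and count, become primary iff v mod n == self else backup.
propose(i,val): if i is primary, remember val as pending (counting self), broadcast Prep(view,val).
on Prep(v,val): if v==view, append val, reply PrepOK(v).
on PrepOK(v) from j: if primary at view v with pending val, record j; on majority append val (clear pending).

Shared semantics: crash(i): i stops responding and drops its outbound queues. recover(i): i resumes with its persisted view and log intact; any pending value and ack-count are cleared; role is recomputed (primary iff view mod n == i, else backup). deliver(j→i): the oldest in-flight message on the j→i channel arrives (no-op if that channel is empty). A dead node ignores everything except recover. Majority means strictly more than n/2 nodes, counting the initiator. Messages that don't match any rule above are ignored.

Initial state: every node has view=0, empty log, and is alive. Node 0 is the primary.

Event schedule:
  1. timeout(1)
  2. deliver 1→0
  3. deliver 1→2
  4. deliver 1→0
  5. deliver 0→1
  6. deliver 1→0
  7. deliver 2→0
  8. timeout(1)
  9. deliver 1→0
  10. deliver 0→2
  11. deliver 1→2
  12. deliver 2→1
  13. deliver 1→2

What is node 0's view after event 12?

2

step 1 timeout(1): 1={prim,v=1,log=-}
step 2 deliver 1→0: 0={back,v=1,log=-}
step 3 deliver 1→2: 2={back,v=1,log=-}
step 4 deliver 1→0: —
step 5 deliver 0→1: —
step 6 deliver 1→0: —
step 7 deliver 2→0: —
step 8 timeout(1): 1={back,v=2,log=-}
step 9 deliver 1→0: 0={back,v=2,log=-}
step 10 deliver 0→2: —
step 11 deliver 1→2: 2={prim,v=2,log=-}
step 12 deliver 2→1: —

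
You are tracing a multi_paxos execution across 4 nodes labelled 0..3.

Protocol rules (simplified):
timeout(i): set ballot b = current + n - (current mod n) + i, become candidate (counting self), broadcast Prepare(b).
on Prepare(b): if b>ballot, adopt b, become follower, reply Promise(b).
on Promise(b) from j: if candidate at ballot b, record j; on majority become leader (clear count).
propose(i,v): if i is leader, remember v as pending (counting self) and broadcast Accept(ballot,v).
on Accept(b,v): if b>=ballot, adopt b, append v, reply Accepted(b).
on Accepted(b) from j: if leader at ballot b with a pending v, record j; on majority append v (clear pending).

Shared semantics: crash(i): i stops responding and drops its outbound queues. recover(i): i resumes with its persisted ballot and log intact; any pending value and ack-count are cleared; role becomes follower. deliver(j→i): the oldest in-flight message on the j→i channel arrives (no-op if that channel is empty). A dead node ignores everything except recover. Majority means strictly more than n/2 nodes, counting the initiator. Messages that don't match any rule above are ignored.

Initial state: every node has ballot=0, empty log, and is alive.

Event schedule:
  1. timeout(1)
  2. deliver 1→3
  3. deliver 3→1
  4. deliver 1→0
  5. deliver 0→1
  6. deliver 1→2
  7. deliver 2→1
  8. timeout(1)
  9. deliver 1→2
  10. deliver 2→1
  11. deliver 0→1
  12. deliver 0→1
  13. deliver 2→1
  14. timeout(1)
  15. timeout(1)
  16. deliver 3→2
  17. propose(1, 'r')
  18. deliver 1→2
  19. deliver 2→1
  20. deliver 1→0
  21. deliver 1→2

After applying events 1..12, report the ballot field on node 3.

1. timeout(1):  <1:cand b5 ->
2. deliver 1→3:  <3:foll b5 ->
3. deliver 3→1:  nop
4. deliver 1→0:  <0:foll b5 ->
5. deliver 0→1:  <1:lead b5 ->
6. deliver 1→2:  <2:foll b5 ->
7. deliver 2→1:  nop
8. timeout(1):  <1:cand b9 ->
9. deliver 1→2:  <2:foll b9 ->
10. deliver 2→1:  nop
11. deliver 0→1:  nop
12. deliver 0→1:  nop

5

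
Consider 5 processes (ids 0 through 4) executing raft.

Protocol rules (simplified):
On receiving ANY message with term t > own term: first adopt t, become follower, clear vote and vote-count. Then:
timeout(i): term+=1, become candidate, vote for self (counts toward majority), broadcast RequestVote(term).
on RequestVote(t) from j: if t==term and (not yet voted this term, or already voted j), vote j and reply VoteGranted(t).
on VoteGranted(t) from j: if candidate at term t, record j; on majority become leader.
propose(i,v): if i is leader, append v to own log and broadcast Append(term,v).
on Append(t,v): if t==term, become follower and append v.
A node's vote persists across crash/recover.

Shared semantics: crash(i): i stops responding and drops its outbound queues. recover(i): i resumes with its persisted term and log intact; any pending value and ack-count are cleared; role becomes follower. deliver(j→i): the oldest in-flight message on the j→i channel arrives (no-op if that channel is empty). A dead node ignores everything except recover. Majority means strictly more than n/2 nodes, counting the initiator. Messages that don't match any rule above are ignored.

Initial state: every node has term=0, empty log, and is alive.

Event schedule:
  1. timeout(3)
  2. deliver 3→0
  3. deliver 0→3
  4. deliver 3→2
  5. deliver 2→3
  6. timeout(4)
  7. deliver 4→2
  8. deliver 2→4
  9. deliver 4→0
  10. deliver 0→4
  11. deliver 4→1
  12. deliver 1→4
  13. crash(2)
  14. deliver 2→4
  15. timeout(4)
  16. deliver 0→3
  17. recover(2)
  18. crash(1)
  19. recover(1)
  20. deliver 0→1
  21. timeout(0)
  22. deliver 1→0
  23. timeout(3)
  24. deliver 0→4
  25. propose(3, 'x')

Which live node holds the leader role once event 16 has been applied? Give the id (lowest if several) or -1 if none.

step 1 timeout(3): 3={cand,t=1,log=-}
step 2 deliver 3→0: 0={foll,t=1,log=-}
step 3 deliver 0→3: —
step 4 deliver 3→2: 2={foll,t=1,log=-}
step 5 deliver 2→3: 3={lead,t=1,log=-}
step 6 timeout(4): 4={cand,t=1,log=-}
step 7 deliver 4→2: —
step 8 deliver 2→4: —
step 9 deliver 4→0: —
step 10 deliver 0→4: —
step 11 deliver 4→1: 1={foll,t=1,log=-}
step 12 deliver 1→4: —
step 13 crash(2): 2={✗foll,t=1,log=-}
step 14 deliver 2→4: —
step 15 timeout(4): 4={cand,t=2,log=-}
step 16 deliver 0→3: —

3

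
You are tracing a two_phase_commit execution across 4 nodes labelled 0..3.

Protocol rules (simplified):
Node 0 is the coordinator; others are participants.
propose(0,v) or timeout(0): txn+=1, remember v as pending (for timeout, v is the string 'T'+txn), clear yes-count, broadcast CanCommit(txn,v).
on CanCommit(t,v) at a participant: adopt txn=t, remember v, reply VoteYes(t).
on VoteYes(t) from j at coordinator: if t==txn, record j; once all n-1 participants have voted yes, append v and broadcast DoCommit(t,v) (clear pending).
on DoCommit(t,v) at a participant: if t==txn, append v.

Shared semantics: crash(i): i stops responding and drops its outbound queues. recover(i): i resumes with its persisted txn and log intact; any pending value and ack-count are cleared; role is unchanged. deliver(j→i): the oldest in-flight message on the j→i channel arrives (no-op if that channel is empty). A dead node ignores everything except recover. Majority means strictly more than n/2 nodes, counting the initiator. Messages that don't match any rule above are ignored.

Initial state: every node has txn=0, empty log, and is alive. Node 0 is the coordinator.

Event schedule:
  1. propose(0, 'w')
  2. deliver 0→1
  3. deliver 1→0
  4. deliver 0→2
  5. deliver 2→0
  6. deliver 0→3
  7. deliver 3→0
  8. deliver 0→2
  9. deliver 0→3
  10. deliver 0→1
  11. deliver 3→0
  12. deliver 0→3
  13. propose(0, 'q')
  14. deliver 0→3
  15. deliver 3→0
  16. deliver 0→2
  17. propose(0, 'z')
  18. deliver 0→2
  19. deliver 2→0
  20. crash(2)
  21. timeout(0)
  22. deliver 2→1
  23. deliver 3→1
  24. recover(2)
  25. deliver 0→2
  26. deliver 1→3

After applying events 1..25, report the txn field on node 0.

4

after 1 — propose(0,'w'): n0:coor/t1/[-]
after 2 — deliver 0→1: n1:part/t1/[-]
after 3 — deliver 1→0: ·
after 4 — deliver 0→2: n2:part/t1/[-]
after 5 — deliver 2→0: ·
after 6 — deliver 0→3: n3:part/t1/[-]
after 7 — deliver 3→0: n0:coor/t1/[w]
after 8 — deliver 0→2: n2:part/t1/[w]
after 9 — deliver 0→3: n3:part/t1/[w]
after 10 — deliver 0→1: n1:part/t1/[w]
after 11 — deliver 3→0: ·
after 12 — deliver 0→3: ·
after 13 — propose(0,'q'): n0:coor/t2/[w]
after 14 — deliver 0→3: n3:part/t2/[w]
after 15 — deliver 3→0: ·
after 16 — deliver 0→2: n2:part/t2/[w]
after 17 — propose(0,'z'): n0:coor/t3/[w]
after 18 — deliver 0→2: n2:part/t3/[w]
after 19 — deliver 2→0: ·
after 20 — crash(2): n2:✗part/t3/[w]
after 21 — timeout(0): n0:coor/t4/[w]
after 22 — deliver 2→1: ·
after 23 — deliver 3→1: ·
after 24 — recover(2): n2:part/t3/[w]
after 25 — deliver 0→2: n2:part/t4/[w]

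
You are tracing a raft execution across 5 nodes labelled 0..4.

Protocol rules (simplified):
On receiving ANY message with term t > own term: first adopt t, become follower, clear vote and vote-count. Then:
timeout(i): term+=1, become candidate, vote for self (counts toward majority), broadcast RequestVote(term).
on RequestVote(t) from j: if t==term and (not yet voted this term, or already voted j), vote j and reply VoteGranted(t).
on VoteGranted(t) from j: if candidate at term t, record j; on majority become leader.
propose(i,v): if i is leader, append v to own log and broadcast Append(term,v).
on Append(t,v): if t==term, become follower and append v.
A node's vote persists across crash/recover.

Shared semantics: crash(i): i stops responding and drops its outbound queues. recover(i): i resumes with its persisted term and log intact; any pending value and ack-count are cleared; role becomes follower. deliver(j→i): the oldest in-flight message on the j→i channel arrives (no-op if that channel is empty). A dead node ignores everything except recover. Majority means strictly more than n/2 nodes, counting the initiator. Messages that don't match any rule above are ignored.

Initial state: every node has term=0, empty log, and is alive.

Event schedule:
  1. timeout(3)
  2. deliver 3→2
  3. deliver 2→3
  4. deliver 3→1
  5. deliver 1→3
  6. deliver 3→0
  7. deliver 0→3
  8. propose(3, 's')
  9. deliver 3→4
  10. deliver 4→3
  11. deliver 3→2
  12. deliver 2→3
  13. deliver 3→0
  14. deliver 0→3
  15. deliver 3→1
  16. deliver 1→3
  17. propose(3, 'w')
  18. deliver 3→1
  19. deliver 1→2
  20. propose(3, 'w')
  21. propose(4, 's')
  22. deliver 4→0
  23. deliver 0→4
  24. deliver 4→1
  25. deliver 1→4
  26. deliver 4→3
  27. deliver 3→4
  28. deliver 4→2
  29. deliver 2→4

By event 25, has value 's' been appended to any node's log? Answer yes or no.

yes

[1] timeout(3) → N3(cand t1 [-])
[2] deliver 3→2 → N2(foll t1 [-])
[3] deliver 2→3 → ∅
[4] deliver 3→1 → N1(foll t1 [-])
[5] deliver 1→3 → N3(lead t1 [-])
[6] deliver 3→0 → N0(foll t1 [-])
[7] deliver 0→3 → ∅
[8] propose(3,'s') → N3(lead t1 [s])
[9] deliver 3→4 → N4(foll t1 [-])
[10] deliver 4→3 → ∅
[11] deliver 3→2 → N2(foll t1 [s])
[12] deliver 2→3 → ∅
[13] deliver 3→0 → N0(foll t1 [s])
[14] deliver 0→3 → ∅
[15] deliver 3→1 → N1(foll t1 [s])
[16] deliver 1→3 → ∅
[17] propose(3,'w') → N3(lead t1 [s,w])
[18] deliver 3→1 → N1(foll t1 [s,w])
[19] deliver 1→2 → ∅
[20] propose(3,'w') → N3(lead t1 [s,w,w])
[21] propose(4,'s') → ∅
[22] deliver 4→0 → ∅
[23] deliver 0→4 → ∅
[24] deliver 4→1 → ∅
[25] deliver 1→4 → ∅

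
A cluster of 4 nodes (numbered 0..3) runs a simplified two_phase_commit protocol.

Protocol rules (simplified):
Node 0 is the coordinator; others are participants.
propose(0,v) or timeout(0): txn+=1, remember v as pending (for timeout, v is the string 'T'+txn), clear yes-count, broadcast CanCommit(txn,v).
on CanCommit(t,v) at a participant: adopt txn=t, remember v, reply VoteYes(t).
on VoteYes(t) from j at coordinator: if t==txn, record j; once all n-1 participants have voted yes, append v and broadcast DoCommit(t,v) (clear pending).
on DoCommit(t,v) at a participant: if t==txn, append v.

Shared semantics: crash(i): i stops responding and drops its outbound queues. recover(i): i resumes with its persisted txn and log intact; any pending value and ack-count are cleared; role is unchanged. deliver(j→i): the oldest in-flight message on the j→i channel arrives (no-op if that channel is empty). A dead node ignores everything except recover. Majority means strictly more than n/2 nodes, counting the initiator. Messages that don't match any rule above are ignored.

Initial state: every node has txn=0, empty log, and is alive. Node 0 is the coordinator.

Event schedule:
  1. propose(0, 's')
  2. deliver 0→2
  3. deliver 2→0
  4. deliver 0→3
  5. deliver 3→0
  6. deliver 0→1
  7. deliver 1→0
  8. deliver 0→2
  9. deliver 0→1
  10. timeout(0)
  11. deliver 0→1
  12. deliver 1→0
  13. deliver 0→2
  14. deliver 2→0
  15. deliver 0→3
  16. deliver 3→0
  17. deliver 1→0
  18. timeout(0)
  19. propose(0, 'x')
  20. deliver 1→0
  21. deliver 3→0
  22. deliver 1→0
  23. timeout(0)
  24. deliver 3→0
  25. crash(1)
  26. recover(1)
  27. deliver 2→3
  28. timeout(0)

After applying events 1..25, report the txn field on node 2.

2

step 1 propose(0,'s'): 0={coor,t=1,log=-}
step 2 deliver 0→2: 2={part,t=1,log=-}
step 3 deliver 2→0: —
step 4 deliver 0→3: 3={part,t=1,log=-}
step 5 deliver 3→0: —
step 6 deliver 0→1: 1={part,t=1,log=-}
step 7 deliver 1→0: 0={coor,t=1,log=s}
step 8 deliver 0→2: 2={part,t=1,log=s}
step 9 deliver 0→1: 1={part,t=1,log=s}
step 10 timeout(0): 0={coor,t=2,log=s}
step 11 deliver 0→1: 1={part,t=2,log=s}
step 12 deliver 1→0: —
step 13 deliver 0→2: 2={part,t=2,log=s}
step 14 deliver 2→0: —
step 15 deliver 0→3: 3={part,t=1,log=s}
step 16 deliver 3→0: —
step 17 deliver 1→0: —
step 18 timeout(0): 0={coor,t=3,log=s}
step 19 propose(0,'x'): 0={coor,t=4,log=s}
step 20 deliver 1→0: —
step 21 deliver 3→0: —
step 22 deliver 1→0: —
step 23 timeout(0): 0={coor,t=5,log=s}
step 24 deliver 3→0: —
step 25 crash(1): 1={✗part,t=2,log=s}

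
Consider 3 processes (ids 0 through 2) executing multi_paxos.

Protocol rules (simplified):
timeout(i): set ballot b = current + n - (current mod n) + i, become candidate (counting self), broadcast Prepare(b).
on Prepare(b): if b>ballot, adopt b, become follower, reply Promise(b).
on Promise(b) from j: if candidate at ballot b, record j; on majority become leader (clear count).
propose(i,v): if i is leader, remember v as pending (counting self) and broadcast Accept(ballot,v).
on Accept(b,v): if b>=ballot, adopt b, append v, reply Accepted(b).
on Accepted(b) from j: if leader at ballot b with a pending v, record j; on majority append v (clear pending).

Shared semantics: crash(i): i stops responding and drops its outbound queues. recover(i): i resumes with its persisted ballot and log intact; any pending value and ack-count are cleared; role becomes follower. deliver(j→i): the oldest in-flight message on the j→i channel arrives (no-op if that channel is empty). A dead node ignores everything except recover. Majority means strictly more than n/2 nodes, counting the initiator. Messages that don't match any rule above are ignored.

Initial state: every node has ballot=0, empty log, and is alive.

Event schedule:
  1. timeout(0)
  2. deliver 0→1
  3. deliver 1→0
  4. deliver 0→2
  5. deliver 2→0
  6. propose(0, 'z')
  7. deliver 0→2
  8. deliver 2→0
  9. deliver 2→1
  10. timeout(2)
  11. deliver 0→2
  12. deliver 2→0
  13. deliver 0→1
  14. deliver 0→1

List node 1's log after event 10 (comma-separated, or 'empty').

empty

after 1 — timeout(0): n0:cand/b3/[-]
after 2 — deliver 0→1: n1:foll/b3/[-]
after 3 — deliver 1→0: n0:lead/b3/[-]
after 4 — deliver 0→2: n2:foll/b3/[-]
after 5 — deliver 2→0: ·
after 6 — propose(0,'z'): ·
after 7 — deliver 0→2: n2:foll/b3/[z]
after 8 — deliver 2→0: n0:lead/b3/[z]
after 9 — deliver 2→1: ·
after 10 — timeout(2): n2:cand/b8/[z]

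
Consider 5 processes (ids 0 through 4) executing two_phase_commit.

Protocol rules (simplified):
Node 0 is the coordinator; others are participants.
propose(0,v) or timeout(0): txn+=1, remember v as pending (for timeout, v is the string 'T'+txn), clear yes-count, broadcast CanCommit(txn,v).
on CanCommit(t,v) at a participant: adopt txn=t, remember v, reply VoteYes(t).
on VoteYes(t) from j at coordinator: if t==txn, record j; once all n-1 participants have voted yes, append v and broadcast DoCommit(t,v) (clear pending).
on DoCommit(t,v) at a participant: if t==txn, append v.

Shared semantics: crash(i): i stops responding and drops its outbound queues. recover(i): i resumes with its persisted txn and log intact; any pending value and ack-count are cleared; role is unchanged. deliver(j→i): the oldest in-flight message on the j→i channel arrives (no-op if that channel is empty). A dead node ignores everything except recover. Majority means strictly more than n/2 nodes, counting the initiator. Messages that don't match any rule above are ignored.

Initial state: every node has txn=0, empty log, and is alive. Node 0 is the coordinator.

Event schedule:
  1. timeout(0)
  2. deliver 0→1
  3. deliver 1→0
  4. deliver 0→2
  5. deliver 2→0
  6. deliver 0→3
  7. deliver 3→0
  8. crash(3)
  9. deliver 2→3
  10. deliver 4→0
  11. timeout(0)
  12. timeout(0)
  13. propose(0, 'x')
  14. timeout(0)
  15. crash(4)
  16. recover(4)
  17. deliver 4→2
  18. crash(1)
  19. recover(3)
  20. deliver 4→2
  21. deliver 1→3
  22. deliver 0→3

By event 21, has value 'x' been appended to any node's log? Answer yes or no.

no

1. timeout(0):  <0:coor t1 ->
2. deliver 0→1:  <1:part t1 ->
3. deliver 1→0:  nop
4. deliver 0→2:  <2:part t1 ->
5. deliver 2→0:  nop
6. deliver 0→3:  <3:part t1 ->
7. deliver 3→0:  nop
8. crash(3):  <3:✗part t1 ->
9. deliver 2→3:  nop
10. deliver 4→0:  nop
11. timeout(0):  <0:coor t2 ->
12. timeout(0):  <0:coor t3 ->
13. propose(0,'x'):  <0:coor t4 ->
14. timeout(0):  <0:coor t5 ->
15. crash(4):  <4:✗part t0 ->
16. recover(4):  <4:part t0 ->
17. deliver 4→2:  nop
18. crash(1):  <1:✗part t1 ->
19. recover(3):  <3:part t1 ->
20. deliver 4→2:  nop
21. deliver 1→3:  nop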